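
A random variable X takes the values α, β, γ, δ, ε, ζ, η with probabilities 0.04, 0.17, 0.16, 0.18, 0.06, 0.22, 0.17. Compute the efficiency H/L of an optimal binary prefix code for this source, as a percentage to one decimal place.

98.1%

Entropy H = −Σ p log₂ p ≈ 2.6474 bits.
Huffman merges: 1/25+3/50→1/10; 1/10+4/25→13/50; 17/100+17/100→17/50; 9/50+11/50→2/5; 13/50+17/50→3/5; 2/5+3/5→1. L = 27/10 ≈ 2.7000.
Efficiency = H/L = 2.6474/2.7000 = 98.1%.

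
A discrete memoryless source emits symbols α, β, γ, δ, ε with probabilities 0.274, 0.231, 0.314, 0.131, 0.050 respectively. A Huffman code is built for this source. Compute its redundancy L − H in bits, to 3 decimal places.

0.056 bits

Entropy H = −Σ p log₂ p ≈ 2.1251 bits.
Huffman merges: 1/20+131/1000→181/1000; 181/1000+231/1000→103/250; 137/500+157/500→147/250; 103/250+147/250→1. L = 2181/1000 ≈ 2.1810.
L − H = 2.1810 − 2.1251 = 0.056 bits.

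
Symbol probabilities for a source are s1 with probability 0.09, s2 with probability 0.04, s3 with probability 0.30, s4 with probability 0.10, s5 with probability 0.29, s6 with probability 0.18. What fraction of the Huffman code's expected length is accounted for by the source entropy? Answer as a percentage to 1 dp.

Entropy H = −Σ p log₂ p ≈ 2.3149 bits.
Huffman merges: 1/25+9/100→13/100; 1/10+13/100→23/100; 9/50+23/100→41/100; 29/100+3/10→59/100; 41/100+59/100→1. L = 59/25 ≈ 2.3600.
Efficiency = H/L = 2.3149/2.3600 = 98.1%.

98.1%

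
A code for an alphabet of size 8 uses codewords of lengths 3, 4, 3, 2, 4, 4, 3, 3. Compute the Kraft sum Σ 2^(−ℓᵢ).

0.9375

With common denominator 2^4 = 16: Σ 2^(−ℓᵢ) = 2/16 + 1/16 + 2/16 + 4/16 + 1/16 + 1/16 + 2/16 + 2/16 = 15/16 = 0.9375.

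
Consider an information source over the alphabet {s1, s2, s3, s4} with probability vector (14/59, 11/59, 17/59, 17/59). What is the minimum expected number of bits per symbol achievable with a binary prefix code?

2 bits/symbol

Repeatedly combine the two least-probable nodes; the expected code length is the sum of the merged weights.
merge 11/59 + 14/59 → 25/59
merge 17/59 + 17/59 → 34/59
merge 25/59 + 34/59 → 1
L = 25/59 + 34/59 + 1 = 2 bits/symbol.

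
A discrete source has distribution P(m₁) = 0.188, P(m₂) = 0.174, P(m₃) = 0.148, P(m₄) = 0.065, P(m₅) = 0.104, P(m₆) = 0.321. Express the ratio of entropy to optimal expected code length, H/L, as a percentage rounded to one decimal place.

Entropy H = −Σ p log₂ p ≈ 2.4224 bits.
Huffman merges: 13/200+13/125→169/1000; 37/250+169/1000→317/1000; 87/500+47/250→181/500; 317/1000+321/1000→319/500; 181/500+319/500→1. L = 1243/500 ≈ 2.4860.
Efficiency = H/L = 2.4224/2.4860 = 97.4%.

97.4%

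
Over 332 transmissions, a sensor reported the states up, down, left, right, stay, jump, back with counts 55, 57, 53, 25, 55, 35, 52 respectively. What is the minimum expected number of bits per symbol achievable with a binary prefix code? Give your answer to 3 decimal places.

2.828 bits/symbol

Probabilities are the counts divided by 332.
Repeatedly combine the two least-probable nodes; the expected code length is the sum of the merged weights.
merge 25/332 + 35/332 → 15/83
merge 13/83 + 53/332 → 105/332
merge 55/332 + 55/332 → 55/166
merge 57/332 + 15/83 → 117/332
merge 105/332 + 55/166 → 215/332
merge 117/332 + 215/332 → 1
L = 15/83 + 105/332 + 55/166 + 117/332 + 215/332 + 1 = 939/332 ≈ 2.828 bits/symbol.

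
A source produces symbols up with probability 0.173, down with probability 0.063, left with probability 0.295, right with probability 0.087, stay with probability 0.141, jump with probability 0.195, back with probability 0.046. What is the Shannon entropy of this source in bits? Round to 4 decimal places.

2.5780 bits

H = −Σ pᵢ log₂ pᵢ.
−0.173·log₂(0.173) = 0.4379
−0.063·log₂(0.063) = 0.2513
−0.295·log₂(0.295) = 0.5196
−0.087·log₂(0.087) = 0.3065
−0.141·log₂(0.141) = 0.3985
−0.195·log₂(0.195) = 0.4599
−0.046·log₂(0.046) = 0.2043
Sum ≈ 2.5780 → 2.5780 bits.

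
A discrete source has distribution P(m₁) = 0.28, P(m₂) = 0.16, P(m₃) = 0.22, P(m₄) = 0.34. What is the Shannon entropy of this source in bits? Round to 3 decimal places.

1.947 bits

H = −Σ pᵢ log₂ pᵢ.
−0.28·log₂(0.28) = 0.5142
−0.16·log₂(0.16) = 0.4230
−0.22·log₂(0.22) = 0.4806
−0.34·log₂(0.34) = 0.5292
Sum ≈ 1.9470 → 1.947 bits.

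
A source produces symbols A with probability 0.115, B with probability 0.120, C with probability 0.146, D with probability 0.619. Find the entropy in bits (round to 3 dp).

H = −Σ pᵢ log₂ pᵢ.
−0.115·log₂(0.115) = 0.3588
−0.120·log₂(0.120) = 0.3671
−0.146·log₂(0.146) = 0.4053
−0.619·log₂(0.619) = 0.4283
Sum ≈ 1.5595 → 1.560 bits.

1.560 bits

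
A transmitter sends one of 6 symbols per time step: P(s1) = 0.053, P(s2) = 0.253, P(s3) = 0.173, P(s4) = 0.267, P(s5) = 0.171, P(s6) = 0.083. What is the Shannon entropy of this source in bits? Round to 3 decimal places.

2.407 bits

H = −Σ pᵢ log₂ pᵢ.
−0.053·log₂(0.053) = 0.2246
−0.253·log₂(0.253) = 0.5016
−0.173·log₂(0.173) = 0.4379
−0.267·log₂(0.267) = 0.5087
−0.171·log₂(0.171) = 0.4357
−0.083·log₂(0.083) = 0.2980
Sum ≈ 2.4065 → 2.407 bits.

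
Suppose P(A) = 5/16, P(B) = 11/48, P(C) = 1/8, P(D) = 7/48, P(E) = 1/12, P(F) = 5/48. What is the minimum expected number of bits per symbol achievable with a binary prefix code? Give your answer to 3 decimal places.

Repeatedly combine the two least-probable nodes; the expected code length is the sum of the merged weights.
merge 1/12 + 5/48 → 3/16
merge 1/8 + 7/48 → 13/48
merge 3/16 + 11/48 → 5/12
merge 13/48 + 5/16 → 7/12
merge 5/12 + 7/12 → 1
L = 3/16 + 13/48 + 5/12 + 7/12 + 1 = 59/24 ≈ 2.458 bits/symbol.

2.458 bits/symbol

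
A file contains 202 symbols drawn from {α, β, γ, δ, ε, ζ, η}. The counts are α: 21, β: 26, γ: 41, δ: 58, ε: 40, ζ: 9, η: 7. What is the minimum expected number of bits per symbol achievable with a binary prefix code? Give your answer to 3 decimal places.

Probabilities are the counts divided by 202.
Repeatedly combine the two least-probable nodes; the expected code length is the sum of the merged weights.
merge 7/202 + 9/202 → 8/101
merge 8/101 + 21/202 → 37/202
merge 13/101 + 37/202 → 63/202
merge 20/101 + 41/202 → 81/202
merge 29/101 + 63/202 → 121/202
merge 81/202 + 121/202 → 1
L = 8/101 + 37/202 + 63/202 + 81/202 + 121/202 + 1 = 260/101 ≈ 2.574 bits/symbol.

2.574 bits/symbol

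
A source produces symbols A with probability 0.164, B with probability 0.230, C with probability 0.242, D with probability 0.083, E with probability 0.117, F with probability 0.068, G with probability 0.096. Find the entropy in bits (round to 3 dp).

2.659 bits

H = −Σ pᵢ log₂ pᵢ.
−0.164·log₂(0.164) = 0.4278
−0.230·log₂(0.230) = 0.4877
−0.242·log₂(0.242) = 0.4954
−0.083·log₂(0.083) = 0.2980
−0.117·log₂(0.117) = 0.3622
−0.068·log₂(0.068) = 0.2637
−0.096·log₂(0.096) = 0.3246
Sum ≈ 2.6593 → 2.659 bits.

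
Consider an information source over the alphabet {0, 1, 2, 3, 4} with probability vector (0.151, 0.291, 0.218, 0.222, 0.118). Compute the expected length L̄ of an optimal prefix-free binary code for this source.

2.269 bits/symbol

Repeatedly combine the two least-probable nodes; the expected code length is the sum of the merged weights.
merge 59/500 + 151/1000 → 269/1000
merge 109/500 + 111/500 → 11/25
merge 269/1000 + 291/1000 → 14/25
merge 11/25 + 14/25 → 1
L = 269/1000 + 11/25 + 14/25 + 1 = 2269/1000 = 2.269 bits/symbol.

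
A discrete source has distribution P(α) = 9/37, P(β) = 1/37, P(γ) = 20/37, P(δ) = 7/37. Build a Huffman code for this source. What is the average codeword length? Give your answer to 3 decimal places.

1.676 bits/symbol

Repeatedly combine the two least-probable nodes; the expected code length is the sum of the merged weights.
merge 1/37 + 7/37 → 8/37
merge 8/37 + 9/37 → 17/37
merge 17/37 + 20/37 → 1
L = 8/37 + 17/37 + 1 = 62/37 ≈ 1.676 bits/symbol.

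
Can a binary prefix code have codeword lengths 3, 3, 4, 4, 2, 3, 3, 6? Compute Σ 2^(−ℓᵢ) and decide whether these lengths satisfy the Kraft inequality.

With common denominator 2^6 = 64: Σ 2^(−ℓᵢ) = 8/64 + 8/64 + 4/64 + 4/64 + 16/64 + 8/64 + 8/64 + 1/64 = 57/64 = 0.890625.
Kraft's inequality requires Σ ≤ 1; here Σ = 0.890625 ≤ 1, so such a prefix code exists.

0.890625; yes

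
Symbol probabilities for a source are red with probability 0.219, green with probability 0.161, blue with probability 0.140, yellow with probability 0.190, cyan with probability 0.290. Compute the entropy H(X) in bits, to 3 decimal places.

H = −Σ pᵢ log₂ pᵢ.
−0.219·log₂(0.219) = 0.4798
−0.161·log₂(0.161) = 0.4242
−0.140·log₂(0.140) = 0.3971
−0.190·log₂(0.190) = 0.4552
−0.290·log₂(0.290) = 0.5179
Sum ≈ 2.2743 → 2.274 bits.

2.274 bits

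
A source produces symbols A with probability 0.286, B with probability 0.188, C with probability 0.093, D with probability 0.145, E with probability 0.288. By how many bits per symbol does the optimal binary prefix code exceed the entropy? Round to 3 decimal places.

0.028 bits

Entropy H = −Σ p log₂ p ≈ 2.2096 bits.
Huffman merges: 93/1000+29/200→119/500; 47/250+119/500→213/500; 143/500+36/125→287/500; 213/500+287/500→1. L = 1119/500 ≈ 2.2380.
L − H = 2.2380 − 2.2096 = 0.028 bits.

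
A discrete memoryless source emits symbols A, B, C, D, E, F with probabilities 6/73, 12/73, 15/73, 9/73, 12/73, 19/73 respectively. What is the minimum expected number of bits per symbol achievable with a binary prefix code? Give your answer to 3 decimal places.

Repeatedly combine the two least-probable nodes; the expected code length is the sum of the merged weights.
merge 6/73 + 9/73 → 15/73
merge 12/73 + 12/73 → 24/73
merge 15/73 + 15/73 → 30/73
merge 19/73 + 24/73 → 43/73
merge 30/73 + 43/73 → 1
L = 15/73 + 24/73 + 30/73 + 43/73 + 1 = 185/73 ≈ 2.534 bits/symbol.

2.534 bits/symbol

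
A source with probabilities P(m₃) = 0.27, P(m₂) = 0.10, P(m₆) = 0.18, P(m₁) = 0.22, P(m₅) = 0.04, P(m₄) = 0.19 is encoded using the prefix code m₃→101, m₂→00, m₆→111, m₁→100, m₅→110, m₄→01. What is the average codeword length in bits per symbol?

L̄ = Σ pᵢ·ℓᵢ = 0.27·3 + 0.10·2 + 0.18·3 + 0.22·3 + 0.04·3 + 0.19·2 = 2.71 bits/symbol.

2.71 bits/symbol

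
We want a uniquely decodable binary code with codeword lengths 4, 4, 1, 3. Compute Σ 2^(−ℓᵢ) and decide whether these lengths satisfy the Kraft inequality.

0.75; yes

With common denominator 2^4 = 16: Σ 2^(−ℓᵢ) = 1/16 + 1/16 + 8/16 + 2/16 = 12/16 = 0.75.
Kraft's inequality requires Σ ≤ 1; here Σ = 0.75 ≤ 1, so such a prefix code exists.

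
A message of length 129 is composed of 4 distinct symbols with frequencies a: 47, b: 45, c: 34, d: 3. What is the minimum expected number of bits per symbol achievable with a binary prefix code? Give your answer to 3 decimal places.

1.922 bits/symbol

Probabilities are the counts divided by 129.
Repeatedly combine the two least-probable nodes; the expected code length is the sum of the merged weights.
merge 1/43 + 34/129 → 37/129
merge 37/129 + 15/43 → 82/129
merge 47/129 + 82/129 → 1
L = 37/129 + 82/129 + 1 = 248/129 ≈ 1.922 bits/symbol.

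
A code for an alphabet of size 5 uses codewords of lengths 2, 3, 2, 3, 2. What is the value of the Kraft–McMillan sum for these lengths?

1

With common denominator 2^3 = 8: Σ 2^(−ℓᵢ) = 2/8 + 1/8 + 2/8 + 1/8 + 2/8 = 8/8 = 1.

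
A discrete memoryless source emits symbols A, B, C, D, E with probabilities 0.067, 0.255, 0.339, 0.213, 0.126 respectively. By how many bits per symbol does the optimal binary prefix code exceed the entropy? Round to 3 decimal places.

Entropy H = −Σ p log₂ p ≈ 2.1448 bits.
Huffman merges: 67/1000+63/500→193/1000; 193/1000+213/1000→203/500; 51/200+339/1000→297/500; 203/500+297/500→1. L = 2193/1000 ≈ 2.1930.
L − H = 2.1930 − 2.1448 = 0.048 bits.

0.048 bits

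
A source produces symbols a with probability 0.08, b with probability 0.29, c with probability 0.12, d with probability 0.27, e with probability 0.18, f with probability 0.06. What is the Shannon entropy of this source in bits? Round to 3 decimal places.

2.375 bits

H = −Σ pᵢ log₂ pᵢ.
−0.08·log₂(0.08) = 0.2915
−0.29·log₂(0.29) = 0.5179
−0.12·log₂(0.12) = 0.3671
−0.27·log₂(0.27) = 0.5100
−0.18·log₂(0.18) = 0.4453
−0.06·log₂(0.06) = 0.2435
Sum ≈ 2.3753 → 2.375 bits.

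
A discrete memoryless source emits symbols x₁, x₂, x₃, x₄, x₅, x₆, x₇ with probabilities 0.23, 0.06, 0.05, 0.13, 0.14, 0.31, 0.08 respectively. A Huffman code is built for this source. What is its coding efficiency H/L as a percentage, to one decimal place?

Entropy H = −Σ p log₂ p ≈ 2.5424 bits.
Huffman merges: 1/20+3/50→11/100; 2/25+11/100→19/100; 13/100+7/50→27/100; 19/100+23/100→21/50; 27/100+31/100→29/50; 21/50+29/50→1. L = 257/100 ≈ 2.5700.
Efficiency = H/L = 2.5424/2.5700 = 98.9%.

98.9%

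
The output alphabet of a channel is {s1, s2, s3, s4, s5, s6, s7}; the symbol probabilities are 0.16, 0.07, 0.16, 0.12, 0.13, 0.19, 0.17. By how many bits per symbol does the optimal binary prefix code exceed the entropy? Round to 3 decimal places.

0.056 bits

Entropy H = −Σ p log₂ p ≈ 2.7541 bits.
Huffman merges: 7/100+3/25→19/100; 13/100+4/25→29/100; 4/25+17/100→33/100; 19/100+19/100→19/50; 29/100+33/100→31/50; 19/50+31/50→1. L = 281/100 ≈ 2.8100.
L − H = 2.8100 − 2.7541 = 0.056 bits.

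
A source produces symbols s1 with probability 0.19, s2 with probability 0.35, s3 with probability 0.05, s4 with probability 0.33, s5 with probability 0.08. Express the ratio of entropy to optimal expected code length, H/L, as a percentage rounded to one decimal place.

Entropy H = −Σ p log₂ p ≈ 2.0208 bits.
Huffman merges: 1/20+2/25→13/100; 13/100+19/100→8/25; 8/25+33/100→13/20; 7/20+13/20→1. L = 21/10 ≈ 2.1000.
Efficiency = H/L = 2.0208/2.1000 = 96.2%.

96.2%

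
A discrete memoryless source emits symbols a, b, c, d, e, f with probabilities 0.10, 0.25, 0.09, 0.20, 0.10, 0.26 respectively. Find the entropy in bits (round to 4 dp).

2.4467 bits

H = −Σ pᵢ log₂ pᵢ.
−0.10·log₂(0.10) = 0.3322
−0.25·log₂(0.25) = 0.5000
−0.09·log₂(0.09) = 0.3127
−0.20·log₂(0.20) = 0.4644
−0.10·log₂(0.10) = 0.3322
−0.26·log₂(0.26) = 0.5053
Sum ≈ 2.4467 → 2.4467 bits.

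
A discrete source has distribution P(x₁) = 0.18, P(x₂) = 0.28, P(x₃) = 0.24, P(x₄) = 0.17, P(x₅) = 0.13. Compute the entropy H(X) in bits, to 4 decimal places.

H = −Σ pᵢ log₂ pᵢ.
−0.18·log₂(0.18) = 0.4453
−0.28·log₂(0.28) = 0.5142
−0.24·log₂(0.24) = 0.4941
−0.17·log₂(0.17) = 0.4346
−0.13·log₂(0.13) = 0.3826
Sum ≈ 2.2709 → 2.2709 bits.

2.2709 bits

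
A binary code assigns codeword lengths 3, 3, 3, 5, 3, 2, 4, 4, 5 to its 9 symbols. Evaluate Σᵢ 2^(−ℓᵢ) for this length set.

0.9375

With common denominator 2^5 = 32: Σ 2^(−ℓᵢ) = 4/32 + 4/32 + 4/32 + 1/32 + 4/32 + 8/32 + 2/32 + 2/32 + 1/32 = 30/32 = 0.9375.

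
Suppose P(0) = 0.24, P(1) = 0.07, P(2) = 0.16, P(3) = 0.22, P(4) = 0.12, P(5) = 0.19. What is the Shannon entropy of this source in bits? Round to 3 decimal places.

H = −Σ pᵢ log₂ pᵢ.
−0.24·log₂(0.24) = 0.4941
−0.07·log₂(0.07) = 0.2686
−0.16·log₂(0.16) = 0.4230
−0.22·log₂(0.22) = 0.4806
−0.12·log₂(0.12) = 0.3671
−0.19·log₂(0.19) = 0.4552
Sum ≈ 2.4886 → 2.489 bits.

2.489 bits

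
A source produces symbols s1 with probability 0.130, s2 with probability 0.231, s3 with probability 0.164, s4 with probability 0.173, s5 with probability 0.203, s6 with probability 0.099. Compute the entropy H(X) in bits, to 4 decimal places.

2.5339 bits

H = −Σ pᵢ log₂ pᵢ.
−0.130·log₂(0.130) = 0.3826
−0.231·log₂(0.231) = 0.4883
−0.164·log₂(0.164) = 0.4278
−0.173·log₂(0.173) = 0.4379
−0.203·log₂(0.203) = 0.4670
−0.099·log₂(0.099) = 0.3303
Sum ≈ 2.5339 → 2.5339 bits.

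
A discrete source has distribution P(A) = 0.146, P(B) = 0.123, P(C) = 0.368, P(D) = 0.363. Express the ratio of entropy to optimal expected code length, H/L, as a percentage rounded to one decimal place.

Entropy H = −Σ p log₂ p ≈ 1.8386 bits.
Huffman merges: 123/1000+73/500→269/1000; 269/1000+363/1000→79/125; 46/125+79/125→1. L = 1901/1000 ≈ 1.9010.
Efficiency = H/L = 1.8386/1.9010 = 96.7%.

96.7%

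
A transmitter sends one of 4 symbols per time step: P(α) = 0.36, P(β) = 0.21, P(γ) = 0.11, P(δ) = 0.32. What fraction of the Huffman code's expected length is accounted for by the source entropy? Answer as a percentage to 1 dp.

Entropy H = −Σ p log₂ p ≈ 1.8798 bits.
Huffman merges: 11/100+21/100→8/25; 8/25+8/25→16/25; 9/25+16/25→1. L = 49/25 ≈ 1.9600.
Efficiency = H/L = 1.8798/1.9600 = 95.9%.

95.9%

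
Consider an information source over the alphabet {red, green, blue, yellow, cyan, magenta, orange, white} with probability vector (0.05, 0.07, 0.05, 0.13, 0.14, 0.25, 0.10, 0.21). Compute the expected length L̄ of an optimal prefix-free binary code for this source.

2.81 bits/symbol

Repeatedly combine the two least-probable nodes; the expected code length is the sum of the merged weights.
merge 1/20 + 1/20 → 1/10
merge 7/100 + 1/10 → 17/100
merge 1/10 + 13/100 → 23/100
merge 7/50 + 17/100 → 31/100
merge 21/100 + 23/100 → 11/25
merge 1/4 + 31/100 → 14/25
merge 11/25 + 14/25 → 1
L = 1/10 + 17/100 + 23/100 + 31/100 + 11/25 + 14/25 + 1 = 281/100 = 2.81 bits/symbol.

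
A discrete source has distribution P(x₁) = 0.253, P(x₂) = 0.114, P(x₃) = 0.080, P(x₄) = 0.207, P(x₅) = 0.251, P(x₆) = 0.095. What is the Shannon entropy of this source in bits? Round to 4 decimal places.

2.4438 bits

H = −Σ pᵢ log₂ pᵢ.
−0.253·log₂(0.253) = 0.5016
−0.114·log₂(0.114) = 0.3571
−0.080·log₂(0.080) = 0.2915
−0.207·log₂(0.207) = 0.4704
−0.251·log₂(0.251) = 0.5006
−0.095·log₂(0.095) = 0.3226
Sum ≈ 2.4438 → 2.4438 bits.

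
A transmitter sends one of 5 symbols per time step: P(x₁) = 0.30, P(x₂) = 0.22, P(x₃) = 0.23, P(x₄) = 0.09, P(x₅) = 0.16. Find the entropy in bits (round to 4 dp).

2.2250 bits

H = −Σ pᵢ log₂ pᵢ.
−0.30·log₂(0.30) = 0.5211
−0.22·log₂(0.22) = 0.4806
−0.23·log₂(0.23) = 0.4877
−0.09·log₂(0.09) = 0.3127
−0.16·log₂(0.16) = 0.4230
Sum ≈ 2.2250 → 2.2250 bits.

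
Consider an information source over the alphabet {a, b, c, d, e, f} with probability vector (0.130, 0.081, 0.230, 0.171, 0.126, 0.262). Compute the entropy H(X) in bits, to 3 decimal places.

2.483 bits

H = −Σ pᵢ log₂ pᵢ.
−0.130·log₂(0.130) = 0.3826
−0.081·log₂(0.081) = 0.2937
−0.230·log₂(0.230) = 0.4877
−0.171·log₂(0.171) = 0.4357
−0.126·log₂(0.126) = 0.3766
−0.262·log₂(0.262) = 0.5063
Sum ≈ 2.4825 → 2.483 bits.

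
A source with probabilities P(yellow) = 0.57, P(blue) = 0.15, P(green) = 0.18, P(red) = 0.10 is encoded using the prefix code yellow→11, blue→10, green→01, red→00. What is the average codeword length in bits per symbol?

L̄ = Σ pᵢ·ℓᵢ = 0.57·2 + 0.15·2 + 0.18·2 + 0.10·2 = 2 bits/symbol.

2 bits/symbol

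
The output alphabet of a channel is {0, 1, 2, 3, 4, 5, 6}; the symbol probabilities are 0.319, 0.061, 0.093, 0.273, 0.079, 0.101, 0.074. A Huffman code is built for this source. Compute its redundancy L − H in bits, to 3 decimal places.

Entropy H = −Σ p log₂ p ≈ 2.5033 bits.
Huffman merges: 61/1000+37/500→27/200; 79/1000+93/1000→43/250; 101/1000+27/200→59/250; 43/250+59/250→51/125; 273/1000+319/1000→74/125; 51/125+74/125→1. L = 2543/1000 ≈ 2.5430.
L − H = 2.5430 − 2.5033 = 0.040 bits.

0.040 bits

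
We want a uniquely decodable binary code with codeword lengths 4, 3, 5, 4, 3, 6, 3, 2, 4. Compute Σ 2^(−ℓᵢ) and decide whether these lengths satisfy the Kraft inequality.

0.859375; yes

With common denominator 2^6 = 64: Σ 2^(−ℓᵢ) = 4/64 + 8/64 + 2/64 + 4/64 + 8/64 + 1/64 + 8/64 + 16/64 + 4/64 = 55/64 = 0.859375.
Kraft's inequality requires Σ ≤ 1; here Σ = 0.859375 ≤ 1, so such a prefix code exists.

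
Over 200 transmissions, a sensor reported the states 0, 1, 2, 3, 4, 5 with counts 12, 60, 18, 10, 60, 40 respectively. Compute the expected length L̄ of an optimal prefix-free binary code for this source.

2.31 bits/symbol

Probabilities are the counts divided by 200.
Repeatedly combine the two least-probable nodes; the expected code length is the sum of the merged weights.
merge 1/20 + 3/50 → 11/100
merge 9/100 + 11/100 → 1/5
merge 1/5 + 1/5 → 2/5
merge 3/10 + 3/10 → 3/5
merge 2/5 + 3/5 → 1
L = 11/100 + 1/5 + 2/5 + 3/5 + 1 = 231/100 = 2.31 bits/symbol.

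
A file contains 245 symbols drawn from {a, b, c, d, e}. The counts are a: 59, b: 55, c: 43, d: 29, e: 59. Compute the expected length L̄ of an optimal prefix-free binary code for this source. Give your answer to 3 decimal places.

Probabilities are the counts divided by 245.
Repeatedly combine the two least-probable nodes; the expected code length is the sum of the merged weights.
merge 29/245 + 43/245 → 72/245
merge 11/49 + 59/245 → 114/245
merge 59/245 + 72/245 → 131/245
merge 114/245 + 131/245 → 1
L = 72/245 + 114/245 + 131/245 + 1 = 562/245 ≈ 2.294 bits/symbol.

2.294 bits/symbol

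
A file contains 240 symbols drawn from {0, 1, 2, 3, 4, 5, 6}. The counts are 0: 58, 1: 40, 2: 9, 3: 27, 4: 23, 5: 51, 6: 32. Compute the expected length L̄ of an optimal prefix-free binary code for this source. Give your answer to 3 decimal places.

2.679 bits/symbol

Probabilities are the counts divided by 240.
Repeatedly combine the two least-probable nodes; the expected code length is the sum of the merged weights.
merge 3/80 + 23/240 → 2/15
merge 9/80 + 2/15 → 59/240
merge 2/15 + 1/6 → 3/10
merge 17/80 + 29/120 → 109/240
merge 59/240 + 3/10 → 131/240
merge 109/240 + 131/240 → 1
L = 2/15 + 59/240 + 3/10 + 109/240 + 131/240 + 1 = 643/240 ≈ 2.679 bits/symbol.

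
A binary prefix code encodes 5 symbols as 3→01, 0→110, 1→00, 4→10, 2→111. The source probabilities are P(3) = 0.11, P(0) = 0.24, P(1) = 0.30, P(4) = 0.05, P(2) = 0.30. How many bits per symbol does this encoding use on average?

L̄ = Σ pᵢ·ℓᵢ = 0.11·2 + 0.24·3 + 0.30·2 + 0.05·2 + 0.30·3 = 2.54 bits/symbol.

2.54 bits/symbol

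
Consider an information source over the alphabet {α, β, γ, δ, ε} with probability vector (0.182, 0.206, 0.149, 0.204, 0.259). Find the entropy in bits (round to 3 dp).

H = −Σ pᵢ log₂ pᵢ.
−0.182·log₂(0.182) = 0.4474
−0.206·log₂(0.206) = 0.4695
−0.149·log₂(0.149) = 0.4092
−0.204·log₂(0.204) = 0.4678
−0.259·log₂(0.259) = 0.5048
Sum ≈ 2.2988 → 2.299 bits.

2.299 bits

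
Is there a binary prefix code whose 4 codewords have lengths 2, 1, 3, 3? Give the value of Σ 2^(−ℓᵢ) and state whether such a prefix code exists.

With common denominator 2^3 = 8: Σ 2^(−ℓᵢ) = 2/8 + 4/8 + 1/8 + 1/8 = 8/8 = 1.
Kraft's inequality requires Σ ≤ 1; here Σ = 1 ≤ 1, so such a prefix code exists.

1; yes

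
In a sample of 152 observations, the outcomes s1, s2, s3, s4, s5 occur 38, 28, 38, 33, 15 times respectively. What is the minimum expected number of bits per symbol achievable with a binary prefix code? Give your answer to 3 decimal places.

2.283 bits/symbol

Probabilities are the counts divided by 152.
Repeatedly combine the two least-probable nodes; the expected code length is the sum of the merged weights.
merge 15/152 + 7/38 → 43/152
merge 33/152 + 1/4 → 71/152
merge 1/4 + 43/152 → 81/152
merge 71/152 + 81/152 → 1
L = 43/152 + 71/152 + 81/152 + 1 = 347/152 ≈ 2.283 bits/symbol.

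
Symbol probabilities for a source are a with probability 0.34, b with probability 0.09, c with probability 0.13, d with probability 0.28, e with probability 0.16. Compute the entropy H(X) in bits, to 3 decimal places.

H = −Σ pᵢ log₂ pᵢ.
−0.34·log₂(0.34) = 0.5292
−0.09·log₂(0.09) = 0.3127
−0.13·log₂(0.13) = 0.3826
−0.28·log₂(0.28) = 0.5142
−0.16·log₂(0.16) = 0.4230
Sum ≈ 2.1617 → 2.162 bits.

2.162 bits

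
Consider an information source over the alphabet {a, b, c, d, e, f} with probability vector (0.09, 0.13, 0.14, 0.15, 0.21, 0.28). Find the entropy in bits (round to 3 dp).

H = −Σ pᵢ log₂ pᵢ.
−0.09·log₂(0.09) = 0.3127
−0.13·log₂(0.13) = 0.3826
−0.14·log₂(0.14) = 0.3971
−0.15·log₂(0.15) = 0.4105
−0.21·log₂(0.21) = 0.4728
−0.28·log₂(0.28) = 0.5142
Sum ≈ 2.4900 → 2.490 bits.

2.490 bits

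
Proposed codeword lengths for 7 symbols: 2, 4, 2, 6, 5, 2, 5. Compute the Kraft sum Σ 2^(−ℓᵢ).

With common denominator 2^6 = 64: Σ 2^(−ℓᵢ) = 16/64 + 4/64 + 16/64 + 1/64 + 2/64 + 16/64 + 2/64 = 57/64 = 0.890625.

0.890625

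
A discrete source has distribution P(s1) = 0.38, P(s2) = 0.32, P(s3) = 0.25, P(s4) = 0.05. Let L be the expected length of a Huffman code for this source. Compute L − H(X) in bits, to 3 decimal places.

0.147 bits

Entropy H = −Σ p log₂ p ≈ 1.7726 bits.
Huffman merges: 1/20+1/4→3/10; 3/10+8/25→31/50; 19/50+31/50→1. L = 48/25 ≈ 1.9200.
L − H = 1.9200 − 1.7726 = 0.147 bits.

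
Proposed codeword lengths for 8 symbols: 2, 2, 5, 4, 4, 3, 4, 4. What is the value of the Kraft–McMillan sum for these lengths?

0.90625

With common denominator 2^5 = 32: Σ 2^(−ℓᵢ) = 8/32 + 8/32 + 1/32 + 2/32 + 2/32 + 4/32 + 2/32 + 2/32 = 29/32 = 0.90625.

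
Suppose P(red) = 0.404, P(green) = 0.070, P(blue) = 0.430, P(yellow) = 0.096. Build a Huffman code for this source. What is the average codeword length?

1.736 bits/symbol

Repeatedly combine the two least-probable nodes; the expected code length is the sum of the merged weights.
merge 7/100 + 12/125 → 83/500
merge 83/500 + 101/250 → 57/100
merge 43/100 + 57/100 → 1
L = 83/500 + 57/100 + 1 = 217/125 = 1.736 bits/symbol.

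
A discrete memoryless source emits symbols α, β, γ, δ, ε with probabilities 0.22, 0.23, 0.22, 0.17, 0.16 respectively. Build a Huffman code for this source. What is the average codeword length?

2.33 bits/symbol

Repeatedly combine the two least-probable nodes; the expected code length is the sum of the merged weights.
merge 4/25 + 17/100 → 33/100
merge 11/50 + 11/50 → 11/25
merge 23/100 + 33/100 → 14/25
merge 11/25 + 14/25 → 1
L = 33/100 + 11/25 + 14/25 + 1 = 233/100 = 2.33 bits/symbol.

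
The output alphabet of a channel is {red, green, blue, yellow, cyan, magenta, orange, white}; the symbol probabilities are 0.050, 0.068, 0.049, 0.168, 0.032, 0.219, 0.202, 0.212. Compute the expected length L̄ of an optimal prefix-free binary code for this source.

Repeatedly combine the two least-probable nodes; the expected code length is the sum of the merged weights.
merge 4/125 + 49/1000 → 81/1000
merge 1/20 + 17/250 → 59/500
merge 81/1000 + 59/500 → 199/1000
merge 21/125 + 199/1000 → 367/1000
merge 101/500 + 53/250 → 207/500
merge 219/1000 + 367/1000 → 293/500
merge 207/500 + 293/500 → 1
L = 81/1000 + 59/500 + 199/1000 + 367/1000 + 207/500 + 293/500 + 1 = 553/200 = 2.765 bits/symbol.

2.765 bits/symbol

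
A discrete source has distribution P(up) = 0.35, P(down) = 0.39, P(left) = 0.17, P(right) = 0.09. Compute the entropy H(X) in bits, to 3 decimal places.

H = −Σ pᵢ log₂ pᵢ.
−0.35·log₂(0.35) = 0.5301
−0.39·log₂(0.39) = 0.5298
−0.17·log₂(0.17) = 0.4346
−0.09·log₂(0.09) = 0.3127
Sum ≈ 1.8071 → 1.807 bits.

1.807 bits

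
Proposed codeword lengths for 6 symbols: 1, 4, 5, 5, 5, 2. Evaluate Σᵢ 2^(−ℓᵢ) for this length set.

With common denominator 2^5 = 32: Σ 2^(−ℓᵢ) = 16/32 + 2/32 + 1/32 + 1/32 + 1/32 + 8/32 = 29/32 = 0.90625.

0.90625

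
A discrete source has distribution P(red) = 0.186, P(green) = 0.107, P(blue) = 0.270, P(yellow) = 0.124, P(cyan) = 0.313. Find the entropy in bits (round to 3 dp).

2.204 bits

H = −Σ pᵢ log₂ pᵢ.
−0.186·log₂(0.186) = 0.4514
−0.107·log₂(0.107) = 0.3450
−0.270·log₂(0.270) = 0.5100
−0.124·log₂(0.124) = 0.3734
−0.313·log₂(0.313) = 0.5245
Sum ≈ 2.2043 → 2.204 bits.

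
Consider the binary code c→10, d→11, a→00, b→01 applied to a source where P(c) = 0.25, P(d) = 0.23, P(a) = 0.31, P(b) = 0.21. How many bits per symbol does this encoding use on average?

L̄ = Σ pᵢ·ℓᵢ = 0.25·2 + 0.23·2 + 0.31·2 + 0.21·2 = 2 bits/symbol.

2 bits/symbol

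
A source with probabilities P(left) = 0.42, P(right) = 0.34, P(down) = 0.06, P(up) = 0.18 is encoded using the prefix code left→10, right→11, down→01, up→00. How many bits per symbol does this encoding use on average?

2 bits/symbol

L̄ = Σ pᵢ·ℓᵢ = 0.42·2 + 0.34·2 + 0.06·2 + 0.18·2 = 2 bits/symbol.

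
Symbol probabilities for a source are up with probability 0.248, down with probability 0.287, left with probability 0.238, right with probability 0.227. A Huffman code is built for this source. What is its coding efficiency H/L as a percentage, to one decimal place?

Entropy H = −Σ p log₂ p ≈ 1.9942 bits.
Huffman merges: 227/1000+119/500→93/200; 31/125+287/1000→107/200; 93/200+107/200→1. L = 2 ≈ 2.0000.
Efficiency = H/L = 1.9942/2.0000 = 99.7%.

99.7%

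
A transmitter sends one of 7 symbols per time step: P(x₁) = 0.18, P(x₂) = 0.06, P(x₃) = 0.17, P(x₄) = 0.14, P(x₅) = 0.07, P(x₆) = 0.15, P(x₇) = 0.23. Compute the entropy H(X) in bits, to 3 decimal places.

H = −Σ pᵢ log₂ pᵢ.
−0.18·log₂(0.18) = 0.4453
−0.06·log₂(0.06) = 0.2435
−0.17·log₂(0.17) = 0.4346
−0.14·log₂(0.14) = 0.3971
−0.07·log₂(0.07) = 0.2686
−0.15·log₂(0.15) = 0.4105
−0.23·log₂(0.23) = 0.4877
Sum ≈ 2.6873 → 2.687 bits.

2.687 bits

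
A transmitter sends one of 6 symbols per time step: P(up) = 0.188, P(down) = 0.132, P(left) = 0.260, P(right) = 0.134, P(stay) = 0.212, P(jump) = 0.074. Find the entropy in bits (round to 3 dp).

H = −Σ pᵢ log₂ pᵢ.
−0.188·log₂(0.188) = 0.4533
−0.132·log₂(0.132) = 0.3856
−0.260·log₂(0.260) = 0.5053
−0.134·log₂(0.134) = 0.3886
−0.212·log₂(0.212) = 0.4744
−0.074·log₂(0.074) = 0.2780
Sum ≈ 2.4852 → 2.485 bits.

2.485 bits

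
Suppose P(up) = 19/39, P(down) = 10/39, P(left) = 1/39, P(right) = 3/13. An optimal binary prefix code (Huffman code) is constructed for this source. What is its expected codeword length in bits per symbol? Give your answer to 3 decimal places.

1.769 bits/symbol

Repeatedly combine the two least-probable nodes; the expected code length is the sum of the merged weights.
merge 1/39 + 3/13 → 10/39
merge 10/39 + 10/39 → 20/39
merge 19/39 + 20/39 → 1
L = 10/39 + 20/39 + 1 = 23/13 ≈ 1.769 bits/symbol.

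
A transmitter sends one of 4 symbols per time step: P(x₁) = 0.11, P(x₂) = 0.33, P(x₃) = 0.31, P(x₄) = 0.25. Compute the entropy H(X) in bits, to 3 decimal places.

H = −Σ pᵢ log₂ pᵢ.
−0.11·log₂(0.11) = 0.3503
−0.33·log₂(0.33) = 0.5278
−0.31·log₂(0.31) = 0.5238
−0.25·log₂(0.25) = 0.5000
Sum ≈ 1.9019 → 1.902 bits.

1.902 bits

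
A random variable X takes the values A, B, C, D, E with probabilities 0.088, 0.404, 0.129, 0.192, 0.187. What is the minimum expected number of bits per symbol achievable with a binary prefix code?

Repeatedly combine the two least-probable nodes; the expected code length is the sum of the merged weights.
merge 11/125 + 129/1000 → 217/1000
merge 187/1000 + 24/125 → 379/1000
merge 217/1000 + 379/1000 → 149/250
merge 101/250 + 149/250 → 1
L = 217/1000 + 379/1000 + 149/250 + 1 = 274/125 = 2.192 bits/symbol.

2.192 bits/symbol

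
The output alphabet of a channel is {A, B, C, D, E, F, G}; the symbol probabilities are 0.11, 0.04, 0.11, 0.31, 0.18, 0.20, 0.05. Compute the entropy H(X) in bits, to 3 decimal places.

H = −Σ pᵢ log₂ pᵢ.
−0.11·log₂(0.11) = 0.3503
−0.04·log₂(0.04) = 0.1858
−0.11·log₂(0.11) = 0.3503
−0.31·log₂(0.31) = 0.5238
−0.18·log₂(0.18) = 0.4453
−0.20·log₂(0.20) = 0.4644
−0.05·log₂(0.05) = 0.2161
Sum ≈ 2.5359 → 2.536 bits.

2.536 bits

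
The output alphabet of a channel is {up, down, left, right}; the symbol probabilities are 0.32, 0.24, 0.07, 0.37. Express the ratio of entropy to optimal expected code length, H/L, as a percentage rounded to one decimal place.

Entropy H = −Σ p log₂ p ≈ 1.8195 bits.
Huffman merges: 7/100+6/25→31/100; 31/100+8/25→63/100; 37/100+63/100→1. L = 97/50 ≈ 1.9400.
Efficiency = H/L = 1.8195/1.9400 = 93.8%.

93.8%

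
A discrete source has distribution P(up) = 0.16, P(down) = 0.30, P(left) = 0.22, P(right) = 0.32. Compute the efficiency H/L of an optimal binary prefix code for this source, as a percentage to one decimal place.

Entropy H = −Σ p log₂ p ≈ 1.9507 bits.
Huffman merges: 4/25+11/50→19/50; 3/10+8/25→31/50; 19/50+31/50→1. L = 2 ≈ 2.0000.
Efficiency = H/L = 1.9507/2.0000 = 97.5%.

97.5%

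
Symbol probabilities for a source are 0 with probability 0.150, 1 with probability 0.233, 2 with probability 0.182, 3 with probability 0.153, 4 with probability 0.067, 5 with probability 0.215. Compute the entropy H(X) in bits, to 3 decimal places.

2.500 bits

H = −Σ pᵢ log₂ pᵢ.
−0.150·log₂(0.150) = 0.4105
−0.233·log₂(0.233) = 0.4897
−0.182·log₂(0.182) = 0.4474
−0.153·log₂(0.153) = 0.4144
−0.067·log₂(0.067) = 0.2613
−0.215·log₂(0.215) = 0.4768
Sum ≈ 2.5000 → 2.500 bits.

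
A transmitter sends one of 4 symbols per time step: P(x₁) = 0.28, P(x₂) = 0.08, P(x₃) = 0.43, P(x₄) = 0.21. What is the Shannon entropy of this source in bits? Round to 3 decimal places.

H = −Σ pᵢ log₂ pᵢ.
−0.28·log₂(0.28) = 0.5142
−0.08·log₂(0.08) = 0.2915
−0.43·log₂(0.43) = 0.5236
−0.21·log₂(0.21) = 0.4728
Sum ≈ 1.8021 → 1.802 bits.

1.802 bits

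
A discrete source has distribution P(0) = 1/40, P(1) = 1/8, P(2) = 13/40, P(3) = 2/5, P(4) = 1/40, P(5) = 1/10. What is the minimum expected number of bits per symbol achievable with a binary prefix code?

Repeatedly combine the two least-probable nodes; the expected code length is the sum of the merged weights.
merge 1/40 + 1/40 → 1/20
merge 1/20 + 1/10 → 3/20
merge 1/8 + 3/20 → 11/40
merge 11/40 + 13/40 → 3/5
merge 2/5 + 3/5 → 1
L = 1/20 + 3/20 + 11/40 + 3/5 + 1 = 83/40 = 2.075 bits/symbol.

2.075 bits/symbol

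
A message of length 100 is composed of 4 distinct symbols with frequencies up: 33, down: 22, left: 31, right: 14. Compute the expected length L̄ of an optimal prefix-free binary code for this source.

2 bits/symbol

Probabilities are the counts divided by 100.
Repeatedly combine the two least-probable nodes; the expected code length is the sum of the merged weights.
merge 7/50 + 11/50 → 9/25
merge 31/100 + 33/100 → 16/25
merge 9/25 + 16/25 → 1
L = 9/25 + 16/25 + 1 = 2 bits/symbol.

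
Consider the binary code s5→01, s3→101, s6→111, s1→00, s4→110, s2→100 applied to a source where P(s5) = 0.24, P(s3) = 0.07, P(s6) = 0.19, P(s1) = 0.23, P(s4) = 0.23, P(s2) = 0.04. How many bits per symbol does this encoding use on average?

L̄ = Σ pᵢ·ℓᵢ = 0.24·2 + 0.07·3 + 0.19·3 + 0.23·2 + 0.23·3 + 0.04·3 = 2.53 bits/symbol.

2.53 bits/symbol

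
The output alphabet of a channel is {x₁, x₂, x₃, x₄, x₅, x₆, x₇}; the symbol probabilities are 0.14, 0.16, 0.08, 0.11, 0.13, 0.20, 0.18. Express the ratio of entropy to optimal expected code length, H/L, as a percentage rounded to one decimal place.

Entropy H = −Σ p log₂ p ≈ 2.7543 bits.
Huffman merges: 2/25+11/100→19/100; 13/100+7/50→27/100; 4/25+9/50→17/50; 19/100+1/5→39/100; 27/100+17/50→61/100; 39/100+61/100→1. L = 14/5 ≈ 2.8000.
Efficiency = H/L = 2.7543/2.8000 = 98.4%.

98.4%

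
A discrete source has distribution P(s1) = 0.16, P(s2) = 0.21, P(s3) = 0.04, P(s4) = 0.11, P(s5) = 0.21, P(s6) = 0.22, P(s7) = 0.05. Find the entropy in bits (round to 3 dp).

H = −Σ pᵢ log₂ pᵢ.
−0.16·log₂(0.16) = 0.4230
−0.21·log₂(0.21) = 0.4728
−0.04·log₂(0.04) = 0.1858
−0.11·log₂(0.11) = 0.3503
−0.21·log₂(0.21) = 0.4728
−0.22·log₂(0.22) = 0.4806
−0.05·log₂(0.05) = 0.2161
Sum ≈ 2.6014 → 2.601 bits.

2.601 bits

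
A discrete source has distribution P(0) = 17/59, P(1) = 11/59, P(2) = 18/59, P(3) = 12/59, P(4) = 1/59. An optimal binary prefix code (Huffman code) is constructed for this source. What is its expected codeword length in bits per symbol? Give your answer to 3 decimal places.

2.203 bits/symbol

Repeatedly combine the two least-probable nodes; the expected code length is the sum of the merged weights.
merge 1/59 + 11/59 → 12/59
merge 12/59 + 12/59 → 24/59
merge 17/59 + 18/59 → 35/59
merge 24/59 + 35/59 → 1
L = 12/59 + 24/59 + 35/59 + 1 = 130/59 ≈ 2.203 bits/symbol.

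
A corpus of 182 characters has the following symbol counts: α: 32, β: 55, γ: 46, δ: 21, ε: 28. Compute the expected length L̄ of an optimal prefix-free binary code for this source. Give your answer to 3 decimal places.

Probabilities are the counts divided by 182.
Repeatedly combine the two least-probable nodes; the expected code length is the sum of the merged weights.
merge 3/26 + 2/13 → 7/26
merge 16/91 + 23/91 → 3/7
merge 7/26 + 55/182 → 4/7
merge 3/7 + 4/7 → 1
L = 7/26 + 3/7 + 4/7 + 1 = 59/26 ≈ 2.269 bits/symbol.

2.269 bits/symbol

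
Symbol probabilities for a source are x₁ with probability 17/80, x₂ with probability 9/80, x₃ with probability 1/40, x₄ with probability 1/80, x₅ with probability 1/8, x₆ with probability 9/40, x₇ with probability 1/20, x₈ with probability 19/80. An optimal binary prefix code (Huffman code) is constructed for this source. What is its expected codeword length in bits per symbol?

Repeatedly combine the two least-probable nodes; the expected code length is the sum of the merged weights.
merge 1/80 + 1/40 → 3/80
merge 3/80 + 1/20 → 7/80
merge 7/80 + 9/80 → 1/5
merge 1/8 + 1/5 → 13/40
merge 17/80 + 9/40 → 7/16
merge 19/80 + 13/40 → 9/16
merge 7/16 + 9/16 → 1
L = 3/80 + 7/80 + 1/5 + 13/40 + 7/16 + 9/16 + 1 = 53/20 = 2.65 bits/symbol.

2.65 bits/symbol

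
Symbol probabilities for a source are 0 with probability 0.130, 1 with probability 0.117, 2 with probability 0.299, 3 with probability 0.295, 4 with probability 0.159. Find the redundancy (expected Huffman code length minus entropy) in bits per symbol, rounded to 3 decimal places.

Entropy H = −Σ p log₂ p ≈ 2.2070 bits.
Huffman merges: 117/1000+13/100→247/1000; 159/1000+247/1000→203/500; 59/200+299/1000→297/500; 203/500+297/500→1. L = 2247/1000 ≈ 2.2470.
L − H = 2.2470 − 2.2070 = 0.040 bits.

0.040 bits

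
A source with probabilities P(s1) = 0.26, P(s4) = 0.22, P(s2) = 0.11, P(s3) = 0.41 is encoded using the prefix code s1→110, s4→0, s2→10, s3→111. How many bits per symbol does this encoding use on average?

L̄ = Σ pᵢ·ℓᵢ = 0.26·3 + 0.22·1 + 0.11·2 + 0.41·3 = 2.45 bits/symbol.

2.45 bits/symbol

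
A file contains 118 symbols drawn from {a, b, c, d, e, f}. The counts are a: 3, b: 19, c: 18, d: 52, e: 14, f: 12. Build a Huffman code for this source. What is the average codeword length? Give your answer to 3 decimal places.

Probabilities are the counts divided by 118.
Repeatedly combine the two least-probable nodes; the expected code length is the sum of the merged weights.
merge 3/118 + 6/59 → 15/118
merge 7/59 + 15/118 → 29/118
merge 9/59 + 19/118 → 37/118
merge 29/118 + 37/118 → 33/59
merge 26/59 + 33/59 → 1
L = 15/118 + 29/118 + 37/118 + 33/59 + 1 = 265/118 ≈ 2.246 bits/symbol.

2.246 bits/symbol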